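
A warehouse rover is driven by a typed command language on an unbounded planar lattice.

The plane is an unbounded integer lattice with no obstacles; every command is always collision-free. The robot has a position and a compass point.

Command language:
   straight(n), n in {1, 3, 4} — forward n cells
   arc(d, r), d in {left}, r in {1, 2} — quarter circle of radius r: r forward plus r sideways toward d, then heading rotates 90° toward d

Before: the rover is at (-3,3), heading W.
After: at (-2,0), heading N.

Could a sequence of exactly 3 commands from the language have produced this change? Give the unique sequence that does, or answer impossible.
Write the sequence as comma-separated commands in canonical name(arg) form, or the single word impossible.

key: running arc(left, 1) before arc(left, 2) would end elsewhere — order is forced
t0: at (-3,3), heading W
t=1 arc(left, 2) ⇒ at (-5,1), heading S
t=2 arc(left, 2) ⇒ at (-3,-1), heading E
t=3 arc(left, 1) ⇒ at (-2,0), heading N
no rival 3-sequence matches.

arc(left, 2), arc(left, 2), arc(left, 1)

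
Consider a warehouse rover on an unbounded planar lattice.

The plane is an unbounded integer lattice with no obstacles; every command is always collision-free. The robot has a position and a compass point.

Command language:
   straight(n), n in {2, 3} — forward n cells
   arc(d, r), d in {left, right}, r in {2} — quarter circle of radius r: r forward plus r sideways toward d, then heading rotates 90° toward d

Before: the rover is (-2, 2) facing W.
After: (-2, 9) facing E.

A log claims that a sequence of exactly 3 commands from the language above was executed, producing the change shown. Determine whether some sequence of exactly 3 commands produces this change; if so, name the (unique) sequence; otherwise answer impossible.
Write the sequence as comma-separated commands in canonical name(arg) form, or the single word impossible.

arc(right, 2), straight(3), arc(right, 2)

key: cell and facing (now E) both changed — the 3 commands mix motion and turning
initial: (-2, 2) facing W
[1] after arc(right, 2): (-4, 4) facing N
[2] after straight(3): (-4, 7) facing N
[3] after arc(right, 2): (-2, 9) facing E
uniquely the one of 64 3-step routes that fits.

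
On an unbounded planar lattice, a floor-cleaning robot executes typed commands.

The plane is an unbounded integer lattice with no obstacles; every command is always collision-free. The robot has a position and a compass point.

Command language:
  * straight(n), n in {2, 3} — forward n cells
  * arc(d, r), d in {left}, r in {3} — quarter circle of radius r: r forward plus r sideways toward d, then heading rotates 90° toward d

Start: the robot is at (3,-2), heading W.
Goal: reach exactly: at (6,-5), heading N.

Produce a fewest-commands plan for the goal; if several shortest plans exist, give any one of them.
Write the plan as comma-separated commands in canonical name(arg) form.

arc(left, 3), arc(left, 3), arc(left, 3)

initial: at (3,-2), heading W
t=1 arc(left, 3) ⇒ at (0,-5), heading S
t=2 arc(left, 3) ⇒ at (3,-8), heading E
t=3 arc(left, 3) ⇒ at (6,-5), heading N
nothing shorter than 3 reaches the goal.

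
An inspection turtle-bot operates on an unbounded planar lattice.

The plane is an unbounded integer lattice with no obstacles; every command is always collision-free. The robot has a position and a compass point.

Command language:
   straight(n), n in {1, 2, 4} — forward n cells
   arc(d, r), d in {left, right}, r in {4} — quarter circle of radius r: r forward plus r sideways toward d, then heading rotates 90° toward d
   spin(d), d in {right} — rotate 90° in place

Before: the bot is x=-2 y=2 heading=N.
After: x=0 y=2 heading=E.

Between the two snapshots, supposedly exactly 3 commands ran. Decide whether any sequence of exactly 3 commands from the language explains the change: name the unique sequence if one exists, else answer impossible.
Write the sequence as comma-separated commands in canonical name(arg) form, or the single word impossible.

spin(right), straight(1), straight(1)

key: running straight(1) before spin(right) would end elsewhere — order is forced
initial: x=-2 y=2 heading=N
step 1 (spin(right)): x=-2 y=2 heading=E
step 2 (straight(1)): x=-1 y=2 heading=E
step 3 (straight(1)): x=0 y=2 heading=E
no other 3-command option fits: unique.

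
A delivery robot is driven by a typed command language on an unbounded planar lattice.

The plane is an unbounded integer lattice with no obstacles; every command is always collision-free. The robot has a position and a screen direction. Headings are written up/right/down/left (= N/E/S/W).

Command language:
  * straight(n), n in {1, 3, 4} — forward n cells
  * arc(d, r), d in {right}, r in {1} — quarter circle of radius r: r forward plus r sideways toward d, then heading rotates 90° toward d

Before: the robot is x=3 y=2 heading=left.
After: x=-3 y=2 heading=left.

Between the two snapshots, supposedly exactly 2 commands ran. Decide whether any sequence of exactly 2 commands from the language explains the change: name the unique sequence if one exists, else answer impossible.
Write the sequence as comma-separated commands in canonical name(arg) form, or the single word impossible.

straight(3), straight(3)

key: heading stays W — no command in the sequence turns
t0: x=3 y=2 heading=left
step 1 (straight(3)): x=0 y=2 heading=left
step 2 (straight(3)): x=-3 y=2 heading=left
no other 2-command option fits: unique.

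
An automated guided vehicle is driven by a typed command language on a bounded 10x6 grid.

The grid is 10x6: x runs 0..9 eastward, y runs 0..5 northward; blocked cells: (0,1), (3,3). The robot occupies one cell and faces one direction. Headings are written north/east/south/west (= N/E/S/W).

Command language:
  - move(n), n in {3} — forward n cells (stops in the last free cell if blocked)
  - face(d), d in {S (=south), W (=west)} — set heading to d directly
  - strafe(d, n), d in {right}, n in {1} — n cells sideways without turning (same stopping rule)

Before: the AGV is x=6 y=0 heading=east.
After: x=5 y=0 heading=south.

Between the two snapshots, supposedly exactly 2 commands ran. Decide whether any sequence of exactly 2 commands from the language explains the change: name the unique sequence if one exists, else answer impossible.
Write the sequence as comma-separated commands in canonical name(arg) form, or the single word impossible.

key: position moved to (5,0) AND the heading swung to S — translation plus rotation needed
initial: x=6 y=0 heading=east
t=1 face(S) ⇒ x=6 y=0 heading=south
t=2 strafe(right, 1) ⇒ x=5 y=0 heading=south
no rival 2-sequence matches.

face(S), strafe(right, 1)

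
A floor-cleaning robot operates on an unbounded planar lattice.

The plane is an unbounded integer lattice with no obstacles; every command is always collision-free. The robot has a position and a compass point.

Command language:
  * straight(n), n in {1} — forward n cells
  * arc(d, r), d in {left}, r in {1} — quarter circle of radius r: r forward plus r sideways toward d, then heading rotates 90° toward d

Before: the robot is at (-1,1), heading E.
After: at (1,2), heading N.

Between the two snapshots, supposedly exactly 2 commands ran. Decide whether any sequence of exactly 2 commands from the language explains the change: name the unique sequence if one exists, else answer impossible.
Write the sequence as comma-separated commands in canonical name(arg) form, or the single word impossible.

straight(1), arc(left, 1)

key: running arc(left, 1) before straight(1) would end elsewhere — order is forced
begin: at (-1,1), heading E
step 1 (straight(1)): at (0,1), heading E
step 2 (arc(left, 1)): at (1,2), heading N
no other 2-command option fits: unique.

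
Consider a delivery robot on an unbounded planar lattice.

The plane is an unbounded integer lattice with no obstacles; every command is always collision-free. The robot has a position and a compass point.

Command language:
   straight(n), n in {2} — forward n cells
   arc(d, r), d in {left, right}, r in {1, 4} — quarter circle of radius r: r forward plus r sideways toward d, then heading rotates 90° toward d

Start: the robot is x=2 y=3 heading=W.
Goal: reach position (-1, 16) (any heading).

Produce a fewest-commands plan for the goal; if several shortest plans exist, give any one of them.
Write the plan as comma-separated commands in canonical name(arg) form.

arc(right, 4), arc(right, 1), arc(left, 4), arc(left, 4)

start: x=2 y=3 heading=W
[1] after arc(right, 4): x=-2 y=7 heading=N
[2] after arc(right, 1): x=-1 y=8 heading=E
[3] after arc(left, 4): x=3 y=12 heading=N
[4] after arc(left, 4): x=-1 y=16 heading=W
no 3-step plan works, so 4 is optimal.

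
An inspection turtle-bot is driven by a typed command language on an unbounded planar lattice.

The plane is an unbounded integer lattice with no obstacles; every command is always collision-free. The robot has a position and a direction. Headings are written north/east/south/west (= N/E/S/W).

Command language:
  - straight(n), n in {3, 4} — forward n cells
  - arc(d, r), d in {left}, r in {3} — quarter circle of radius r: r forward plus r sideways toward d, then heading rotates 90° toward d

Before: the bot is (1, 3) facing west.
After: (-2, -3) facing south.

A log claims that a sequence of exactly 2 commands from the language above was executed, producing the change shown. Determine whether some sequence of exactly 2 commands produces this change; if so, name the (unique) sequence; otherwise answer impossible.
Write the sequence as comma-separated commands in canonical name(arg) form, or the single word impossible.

arc(left, 3), straight(3)

key: order matters: swapping arc(left, 3) and straight(3) lands elsewhere
initial: (1, 3) facing west
[1] after arc(left, 3): (-2, 0) facing south
[2] after straight(3): (-2, -3) facing south
no other 2-command option fits: unique.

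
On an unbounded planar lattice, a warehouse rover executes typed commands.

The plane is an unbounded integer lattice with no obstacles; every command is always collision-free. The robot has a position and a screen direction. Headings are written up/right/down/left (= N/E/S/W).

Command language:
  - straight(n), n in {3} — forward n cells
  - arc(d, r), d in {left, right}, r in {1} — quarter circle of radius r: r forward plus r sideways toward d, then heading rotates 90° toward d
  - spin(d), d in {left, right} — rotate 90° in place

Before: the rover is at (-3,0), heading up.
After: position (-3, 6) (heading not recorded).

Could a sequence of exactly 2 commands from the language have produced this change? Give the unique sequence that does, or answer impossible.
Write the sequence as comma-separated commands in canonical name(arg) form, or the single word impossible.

straight(3), straight(3)

begin: at (-3,0), heading up
[1] after straight(3): at (-3,3), heading up
[2] after straight(3): at (-3,6), heading up
no rival 2-sequence matches.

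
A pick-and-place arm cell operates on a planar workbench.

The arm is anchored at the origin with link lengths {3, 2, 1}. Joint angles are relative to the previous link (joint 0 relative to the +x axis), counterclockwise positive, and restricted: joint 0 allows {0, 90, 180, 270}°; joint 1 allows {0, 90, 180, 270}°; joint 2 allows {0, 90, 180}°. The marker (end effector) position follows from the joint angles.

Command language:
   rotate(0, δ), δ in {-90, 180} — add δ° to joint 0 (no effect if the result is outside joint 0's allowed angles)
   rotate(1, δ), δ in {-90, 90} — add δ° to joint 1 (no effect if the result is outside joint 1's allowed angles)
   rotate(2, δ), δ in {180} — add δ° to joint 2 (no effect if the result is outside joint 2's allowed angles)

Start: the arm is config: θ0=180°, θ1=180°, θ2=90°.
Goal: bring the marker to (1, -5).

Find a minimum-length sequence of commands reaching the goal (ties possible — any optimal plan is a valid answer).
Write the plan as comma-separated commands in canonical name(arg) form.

rotate(1, 90), rotate(1, 90), rotate(0, 180), rotate(0, -90)

start: config: θ0=180°, θ1=180°, θ2=90°
step 1 (rotate(1, 90)): config: θ0=180°, θ1=270°, θ2=90°
step 2 (rotate(1, 90)): config: θ0=180°, θ1=0°, θ2=90°
step 3 (rotate(0, 180)): config: θ0=0°, θ1=0°, θ2=90°
step 4 (rotate(0, -90)): config: θ0=270°, θ1=0°, θ2=90°
shorter routes all fall short; 4 is best.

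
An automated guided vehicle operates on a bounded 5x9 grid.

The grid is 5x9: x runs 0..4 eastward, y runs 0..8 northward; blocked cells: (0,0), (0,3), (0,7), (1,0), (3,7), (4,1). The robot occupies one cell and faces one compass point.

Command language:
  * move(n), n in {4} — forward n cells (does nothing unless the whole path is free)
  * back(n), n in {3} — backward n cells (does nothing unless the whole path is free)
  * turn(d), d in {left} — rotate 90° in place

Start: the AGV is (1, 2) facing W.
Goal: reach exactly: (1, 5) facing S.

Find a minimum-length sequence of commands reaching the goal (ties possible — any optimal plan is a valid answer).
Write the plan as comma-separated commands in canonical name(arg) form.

start: (1, 2) facing W
step 1 (turn(left)): (1, 2) facing S
step 2 (back(3)): (1, 5) facing S
minimal: 2 command(s), checked below 2.

turn(left), back(3)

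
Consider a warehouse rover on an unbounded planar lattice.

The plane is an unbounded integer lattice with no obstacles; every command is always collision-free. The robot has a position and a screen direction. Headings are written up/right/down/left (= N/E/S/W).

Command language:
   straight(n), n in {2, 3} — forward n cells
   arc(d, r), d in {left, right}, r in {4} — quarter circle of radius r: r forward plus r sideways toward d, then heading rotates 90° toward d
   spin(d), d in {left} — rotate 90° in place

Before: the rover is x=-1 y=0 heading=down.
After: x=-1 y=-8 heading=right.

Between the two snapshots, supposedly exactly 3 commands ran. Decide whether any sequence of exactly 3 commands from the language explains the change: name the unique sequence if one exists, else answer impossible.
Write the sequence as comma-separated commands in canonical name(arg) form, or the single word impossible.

arc(right, 4), spin(left), arc(left, 4)

key: cell and facing (now E) both changed — the 3 commands mix motion and turning
from: x=-1 y=0 heading=down
[1] after arc(right, 4): x=-5 y=-4 heading=left
[2] after spin(left): x=-5 y=-4 heading=down
[3] after arc(left, 4): x=-1 y=-8 heading=right
uniquely the one of 125 3-step routes that fits.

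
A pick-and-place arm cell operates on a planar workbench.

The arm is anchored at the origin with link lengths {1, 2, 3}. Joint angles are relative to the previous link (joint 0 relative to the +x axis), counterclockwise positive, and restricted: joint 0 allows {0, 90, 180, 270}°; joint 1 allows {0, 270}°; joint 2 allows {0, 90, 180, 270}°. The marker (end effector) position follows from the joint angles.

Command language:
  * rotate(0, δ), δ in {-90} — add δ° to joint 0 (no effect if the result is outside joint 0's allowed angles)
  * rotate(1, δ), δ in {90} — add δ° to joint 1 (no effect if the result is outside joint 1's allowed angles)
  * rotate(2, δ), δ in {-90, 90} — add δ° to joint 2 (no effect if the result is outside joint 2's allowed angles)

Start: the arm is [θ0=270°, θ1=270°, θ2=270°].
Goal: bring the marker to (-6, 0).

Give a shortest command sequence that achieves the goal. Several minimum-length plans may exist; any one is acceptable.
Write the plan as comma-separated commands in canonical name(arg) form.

rotate(1, 90), rotate(0, -90), rotate(2, 90)

from: [θ0=270°, θ1=270°, θ2=270°]
[1] after rotate(1, 90): [θ0=270°, θ1=0°, θ2=270°]
[2] after rotate(0, -90): [θ0=180°, θ1=0°, θ2=270°]
[3] after rotate(2, 90): [θ0=180°, θ1=0°, θ2=0°]
nothing shorter than 3 reaches the goal.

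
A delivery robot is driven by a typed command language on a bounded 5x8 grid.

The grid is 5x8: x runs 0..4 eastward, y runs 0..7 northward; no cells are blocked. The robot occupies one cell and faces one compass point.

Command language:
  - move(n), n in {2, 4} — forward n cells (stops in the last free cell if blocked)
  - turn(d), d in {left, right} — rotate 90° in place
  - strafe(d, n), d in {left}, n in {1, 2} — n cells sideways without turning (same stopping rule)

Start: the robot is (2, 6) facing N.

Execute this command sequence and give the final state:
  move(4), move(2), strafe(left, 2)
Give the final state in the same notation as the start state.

t0: (2, 6) facing N
1. move(4) → (2, 7) facing N
2. move(2) → (2, 7) facing N
3. strafe(left, 2) → (0, 7) facing N

(0, 7) facing N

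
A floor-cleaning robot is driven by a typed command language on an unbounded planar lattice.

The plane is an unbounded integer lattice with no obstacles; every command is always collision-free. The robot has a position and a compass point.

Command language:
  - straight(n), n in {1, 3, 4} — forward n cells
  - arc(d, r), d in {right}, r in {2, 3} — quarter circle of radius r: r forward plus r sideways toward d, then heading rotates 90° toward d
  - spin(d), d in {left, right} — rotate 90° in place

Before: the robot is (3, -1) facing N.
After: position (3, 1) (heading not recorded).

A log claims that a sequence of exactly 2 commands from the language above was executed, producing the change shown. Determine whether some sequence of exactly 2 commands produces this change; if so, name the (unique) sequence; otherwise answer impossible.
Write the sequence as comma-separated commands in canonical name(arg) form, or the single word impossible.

straight(1), straight(1)

start: (3, -1) facing N
step 1 (straight(1)): (3, 0) facing N
step 2 (straight(1)): (3, 1) facing N
all 49 alternatives checked — unique.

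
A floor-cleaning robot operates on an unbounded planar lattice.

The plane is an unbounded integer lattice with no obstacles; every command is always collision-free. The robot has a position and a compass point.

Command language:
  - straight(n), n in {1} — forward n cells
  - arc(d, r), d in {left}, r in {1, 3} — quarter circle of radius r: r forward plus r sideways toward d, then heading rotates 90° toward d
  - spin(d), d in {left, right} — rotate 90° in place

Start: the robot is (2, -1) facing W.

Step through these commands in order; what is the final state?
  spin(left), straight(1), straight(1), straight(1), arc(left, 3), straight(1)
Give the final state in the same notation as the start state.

(6, -7) facing E

start: (2, -1) facing W
t=1 spin(left) ⇒ (2, -1) facing S
t=2 straight(1) ⇒ (2, -2) facing S
t=3 straight(1) ⇒ (2, -3) facing S
t=4 straight(1) ⇒ (2, -4) facing S
t=5 arc(left, 3) ⇒ (5, -7) facing E
t=6 straight(1) ⇒ (6, -7) facing E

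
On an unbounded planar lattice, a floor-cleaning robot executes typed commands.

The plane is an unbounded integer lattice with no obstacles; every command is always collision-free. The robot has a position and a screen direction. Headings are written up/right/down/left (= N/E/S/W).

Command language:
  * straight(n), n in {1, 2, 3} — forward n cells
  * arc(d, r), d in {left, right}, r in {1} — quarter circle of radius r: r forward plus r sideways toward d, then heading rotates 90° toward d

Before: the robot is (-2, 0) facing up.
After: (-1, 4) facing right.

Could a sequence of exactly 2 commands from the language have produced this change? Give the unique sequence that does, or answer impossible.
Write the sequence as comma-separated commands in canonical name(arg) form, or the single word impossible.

key: running arc(right, 1) before straight(3) would end elsewhere — order is forced
t0: (-2, 0) facing up
[1] after straight(3): (-2, 3) facing up
[2] after arc(right, 1): (-1, 4) facing right
uniquely the one of 25 2-step routes that fits.

straight(3), arc(right, 1)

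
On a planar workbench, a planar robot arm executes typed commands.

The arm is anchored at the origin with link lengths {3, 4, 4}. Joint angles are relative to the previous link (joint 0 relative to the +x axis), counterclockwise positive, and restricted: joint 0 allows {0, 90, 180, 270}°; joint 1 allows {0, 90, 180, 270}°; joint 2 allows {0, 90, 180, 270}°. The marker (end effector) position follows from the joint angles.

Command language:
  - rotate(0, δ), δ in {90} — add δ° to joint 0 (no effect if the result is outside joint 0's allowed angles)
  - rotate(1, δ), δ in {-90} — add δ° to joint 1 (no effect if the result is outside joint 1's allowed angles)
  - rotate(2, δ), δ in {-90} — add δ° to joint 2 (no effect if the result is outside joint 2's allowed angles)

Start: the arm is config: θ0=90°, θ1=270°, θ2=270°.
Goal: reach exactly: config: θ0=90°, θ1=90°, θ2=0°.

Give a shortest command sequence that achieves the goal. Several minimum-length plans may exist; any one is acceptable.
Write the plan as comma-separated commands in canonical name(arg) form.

rotate(2, -90), rotate(2, -90), rotate(2, -90), rotate(1, -90), rotate(1, -90)

begin: config: θ0=90°, θ1=270°, θ2=270°
t=1 rotate(2, -90) ⇒ config: θ0=90°, θ1=270°, θ2=180°
t=2 rotate(2, -90) ⇒ config: θ0=90°, θ1=270°, θ2=90°
t=3 rotate(2, -90) ⇒ config: θ0=90°, θ1=270°, θ2=0°
t=4 rotate(1, -90) ⇒ config: θ0=90°, θ1=180°, θ2=0°
t=5 rotate(1, -90) ⇒ config: θ0=90°, θ1=90°, θ2=0°
minimal: 5 command(s), checked below 5.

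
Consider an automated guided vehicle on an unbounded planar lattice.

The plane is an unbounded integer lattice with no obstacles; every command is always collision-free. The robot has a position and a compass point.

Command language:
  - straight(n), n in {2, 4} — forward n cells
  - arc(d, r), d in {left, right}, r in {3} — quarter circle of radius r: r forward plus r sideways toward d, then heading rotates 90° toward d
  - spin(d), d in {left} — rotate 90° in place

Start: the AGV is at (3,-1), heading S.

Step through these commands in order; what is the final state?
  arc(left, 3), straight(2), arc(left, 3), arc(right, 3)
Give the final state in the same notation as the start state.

begin: at (3,-1), heading S
1. arc(left, 3) → at (6,-4), heading E
2. straight(2) → at (8,-4), heading E
3. arc(left, 3) → at (11,-1), heading N
4. arc(right, 3) → at (14,2), heading E

at (14,2), heading E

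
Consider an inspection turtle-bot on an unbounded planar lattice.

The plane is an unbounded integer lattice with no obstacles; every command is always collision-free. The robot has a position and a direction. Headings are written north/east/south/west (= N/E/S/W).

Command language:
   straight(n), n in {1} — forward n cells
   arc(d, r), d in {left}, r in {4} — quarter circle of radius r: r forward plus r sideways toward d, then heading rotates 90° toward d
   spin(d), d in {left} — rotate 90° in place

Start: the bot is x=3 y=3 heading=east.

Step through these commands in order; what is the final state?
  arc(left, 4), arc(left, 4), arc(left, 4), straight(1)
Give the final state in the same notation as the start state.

x=-1 y=6 heading=south

initial: x=3 y=3 heading=east
[1] after arc(left, 4): x=7 y=7 heading=north
[2] after arc(left, 4): x=3 y=11 heading=west
[3] after arc(left, 4): x=-1 y=7 heading=south
[4] after straight(1): x=-1 y=6 heading=south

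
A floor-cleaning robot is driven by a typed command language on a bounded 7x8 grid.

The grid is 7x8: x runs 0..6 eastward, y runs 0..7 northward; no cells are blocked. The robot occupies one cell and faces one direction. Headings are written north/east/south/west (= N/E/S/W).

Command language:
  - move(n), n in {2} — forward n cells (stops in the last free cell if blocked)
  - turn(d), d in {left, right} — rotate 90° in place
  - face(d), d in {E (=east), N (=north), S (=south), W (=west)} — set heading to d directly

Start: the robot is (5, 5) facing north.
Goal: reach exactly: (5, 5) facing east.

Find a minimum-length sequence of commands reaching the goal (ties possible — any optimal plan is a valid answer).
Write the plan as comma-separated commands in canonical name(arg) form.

face(E)

initial: (5, 5) facing north
[1] after face(E): (5, 5) facing east
shorter routes all fall short; 1 is best.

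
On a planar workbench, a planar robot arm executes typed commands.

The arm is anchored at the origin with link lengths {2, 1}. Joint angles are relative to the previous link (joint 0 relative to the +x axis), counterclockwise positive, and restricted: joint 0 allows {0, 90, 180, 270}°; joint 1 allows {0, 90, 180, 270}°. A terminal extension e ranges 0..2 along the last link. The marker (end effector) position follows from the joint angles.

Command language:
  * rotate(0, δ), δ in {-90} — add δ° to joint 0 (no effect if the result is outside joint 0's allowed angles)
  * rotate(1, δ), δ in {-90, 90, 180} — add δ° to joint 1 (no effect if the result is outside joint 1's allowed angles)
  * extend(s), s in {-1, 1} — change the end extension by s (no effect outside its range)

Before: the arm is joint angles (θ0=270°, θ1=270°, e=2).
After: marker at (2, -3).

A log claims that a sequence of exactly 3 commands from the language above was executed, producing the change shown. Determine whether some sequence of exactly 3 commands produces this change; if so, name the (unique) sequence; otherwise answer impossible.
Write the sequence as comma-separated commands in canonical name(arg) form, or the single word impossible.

t0: joint angles (θ0=270°, θ1=270°, e=2)
step 1 (rotate(0, -90)): joint angles (θ0=180°, θ1=270°, e=2)
step 2 (rotate(0, -90)): joint angles (θ0=90°, θ1=270°, e=2)
step 3 (rotate(0, -90)): joint angles (θ0=0°, θ1=270°, e=2)
all 216 alternatives checked — unique.

rotate(0, -90), rotate(0, -90), rotate(0, -90)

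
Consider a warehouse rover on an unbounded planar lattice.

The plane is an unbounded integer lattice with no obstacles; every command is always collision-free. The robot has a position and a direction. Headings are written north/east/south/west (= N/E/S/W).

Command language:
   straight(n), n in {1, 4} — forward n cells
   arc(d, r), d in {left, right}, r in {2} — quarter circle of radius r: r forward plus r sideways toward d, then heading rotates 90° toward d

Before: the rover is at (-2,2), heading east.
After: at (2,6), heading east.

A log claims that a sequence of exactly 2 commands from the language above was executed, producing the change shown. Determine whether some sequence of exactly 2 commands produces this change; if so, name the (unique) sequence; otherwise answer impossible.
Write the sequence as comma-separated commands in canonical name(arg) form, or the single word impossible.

arc(left, 2), arc(right, 2)

key: order matters: swapping arc(left, 2) and arc(right, 2) lands elsewhere
initial: at (-2,2), heading east
t=1 arc(left, 2) ⇒ at (0,4), heading north
t=2 arc(right, 2) ⇒ at (2,6), heading east
all 16 alternatives checked — unique.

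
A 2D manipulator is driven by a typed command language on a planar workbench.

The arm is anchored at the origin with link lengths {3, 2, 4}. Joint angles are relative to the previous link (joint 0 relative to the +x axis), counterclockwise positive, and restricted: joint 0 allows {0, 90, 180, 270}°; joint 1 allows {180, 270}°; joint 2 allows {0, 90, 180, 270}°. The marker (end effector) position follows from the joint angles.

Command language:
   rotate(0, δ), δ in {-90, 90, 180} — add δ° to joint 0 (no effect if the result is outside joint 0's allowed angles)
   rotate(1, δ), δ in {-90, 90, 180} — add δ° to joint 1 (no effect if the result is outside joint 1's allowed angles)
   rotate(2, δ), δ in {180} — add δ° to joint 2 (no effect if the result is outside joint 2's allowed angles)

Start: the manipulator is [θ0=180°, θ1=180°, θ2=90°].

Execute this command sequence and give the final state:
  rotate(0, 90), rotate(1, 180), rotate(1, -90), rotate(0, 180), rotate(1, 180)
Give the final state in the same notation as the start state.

[θ0=90°, θ1=180°, θ2=90°]

from: [θ0=180°, θ1=180°, θ2=90°]
t=1 rotate(0, 90) ⇒ [θ0=270°, θ1=180°, θ2=90°]
t=2 rotate(1, 180) ⇒ [θ0=270°, θ1=180°, θ2=90°]
t=3 rotate(1, -90) ⇒ [θ0=270°, θ1=180°, θ2=90°]
t=4 rotate(0, 180) ⇒ [θ0=90°, θ1=180°, θ2=90°]
t=5 rotate(1, 180) ⇒ [θ0=90°, θ1=180°, θ2=90°]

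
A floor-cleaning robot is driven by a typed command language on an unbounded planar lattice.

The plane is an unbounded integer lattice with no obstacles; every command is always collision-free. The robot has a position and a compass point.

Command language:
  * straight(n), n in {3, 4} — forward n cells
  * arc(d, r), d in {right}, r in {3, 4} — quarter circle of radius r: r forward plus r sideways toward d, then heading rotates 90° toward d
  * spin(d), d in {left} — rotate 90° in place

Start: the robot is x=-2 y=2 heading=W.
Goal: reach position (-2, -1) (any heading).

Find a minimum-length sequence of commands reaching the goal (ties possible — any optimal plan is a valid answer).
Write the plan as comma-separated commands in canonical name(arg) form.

start: x=-2 y=2 heading=W
1. spin(left) → x=-2 y=2 heading=S
2. straight(3) → x=-2 y=-1 heading=S
minimal: 2 command(s), checked below 2.

spin(left), straight(3)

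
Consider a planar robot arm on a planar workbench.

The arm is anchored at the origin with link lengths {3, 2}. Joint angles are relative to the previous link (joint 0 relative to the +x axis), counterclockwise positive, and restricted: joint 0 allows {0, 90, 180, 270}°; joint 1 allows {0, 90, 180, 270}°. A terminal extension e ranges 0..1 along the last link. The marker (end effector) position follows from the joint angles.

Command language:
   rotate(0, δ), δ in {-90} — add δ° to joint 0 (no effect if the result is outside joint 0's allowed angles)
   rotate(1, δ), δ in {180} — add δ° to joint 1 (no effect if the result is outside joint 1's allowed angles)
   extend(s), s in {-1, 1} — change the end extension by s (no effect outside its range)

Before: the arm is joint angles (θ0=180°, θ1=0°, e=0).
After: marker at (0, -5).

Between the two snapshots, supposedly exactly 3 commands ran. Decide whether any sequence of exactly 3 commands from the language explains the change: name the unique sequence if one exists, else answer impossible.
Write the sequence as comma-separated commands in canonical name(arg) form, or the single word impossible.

rotate(0, -90), rotate(0, -90), rotate(0, -90)

initial: joint angles (θ0=180°, θ1=0°, e=0)
[1] after rotate(0, -90): joint angles (θ0=90°, θ1=0°, e=0)
[2] after rotate(0, -90): joint angles (θ0=0°, θ1=0°, e=0)
[3] after rotate(0, -90): joint angles (θ0=270°, θ1=0°, e=0)
all 64 alternatives checked — unique.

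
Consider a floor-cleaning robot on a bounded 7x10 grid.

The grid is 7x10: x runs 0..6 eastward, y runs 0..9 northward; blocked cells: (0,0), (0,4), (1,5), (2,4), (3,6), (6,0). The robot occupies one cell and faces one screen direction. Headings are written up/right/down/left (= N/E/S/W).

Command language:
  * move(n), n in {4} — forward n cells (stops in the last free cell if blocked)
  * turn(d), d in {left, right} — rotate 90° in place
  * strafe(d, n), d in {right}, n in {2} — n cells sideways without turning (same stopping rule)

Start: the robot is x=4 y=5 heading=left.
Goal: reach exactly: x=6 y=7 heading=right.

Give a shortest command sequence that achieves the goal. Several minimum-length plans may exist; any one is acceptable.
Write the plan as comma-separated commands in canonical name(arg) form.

initial: x=4 y=5 heading=left
[1] after strafe(right, 2): x=4 y=7 heading=left
[2] after turn(right): x=4 y=7 heading=up
[3] after strafe(right, 2): x=6 y=7 heading=up
[4] after turn(right): x=6 y=7 heading=right
no 3-step plan works, so 4 is optimal.

strafe(right, 2), turn(right), strafe(right, 2), turn(right)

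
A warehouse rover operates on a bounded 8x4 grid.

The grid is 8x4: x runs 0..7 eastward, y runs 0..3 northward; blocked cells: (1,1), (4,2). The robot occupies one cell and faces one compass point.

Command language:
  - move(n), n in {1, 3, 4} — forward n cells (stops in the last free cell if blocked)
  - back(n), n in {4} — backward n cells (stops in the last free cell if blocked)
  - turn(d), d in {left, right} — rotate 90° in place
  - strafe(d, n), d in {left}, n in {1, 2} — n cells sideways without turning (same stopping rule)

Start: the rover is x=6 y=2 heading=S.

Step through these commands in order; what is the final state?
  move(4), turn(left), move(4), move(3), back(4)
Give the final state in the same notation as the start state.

begin: x=6 y=2 heading=S
t=1 move(4) ⇒ x=6 y=0 heading=S
t=2 turn(left) ⇒ x=6 y=0 heading=E
t=3 move(4) ⇒ x=7 y=0 heading=E
t=4 move(3) ⇒ x=7 y=0 heading=E
t=5 back(4) ⇒ x=3 y=0 heading=E

x=3 y=0 heading=E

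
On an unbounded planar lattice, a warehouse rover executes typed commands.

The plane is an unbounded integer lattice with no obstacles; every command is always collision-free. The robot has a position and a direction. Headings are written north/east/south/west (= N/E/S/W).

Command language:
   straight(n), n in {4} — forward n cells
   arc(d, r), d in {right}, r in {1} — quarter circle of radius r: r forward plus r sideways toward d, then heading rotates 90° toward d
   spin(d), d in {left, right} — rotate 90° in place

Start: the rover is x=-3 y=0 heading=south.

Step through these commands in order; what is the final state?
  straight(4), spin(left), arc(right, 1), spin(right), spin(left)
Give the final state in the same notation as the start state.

x=-2 y=-5 heading=south

initial: x=-3 y=0 heading=south
[1] after straight(4): x=-3 y=-4 heading=south
[2] after spin(left): x=-3 y=-4 heading=east
[3] after arc(right, 1): x=-2 y=-5 heading=south
[4] after spin(right): x=-2 y=-5 heading=west
[5] after spin(left): x=-2 y=-5 heading=south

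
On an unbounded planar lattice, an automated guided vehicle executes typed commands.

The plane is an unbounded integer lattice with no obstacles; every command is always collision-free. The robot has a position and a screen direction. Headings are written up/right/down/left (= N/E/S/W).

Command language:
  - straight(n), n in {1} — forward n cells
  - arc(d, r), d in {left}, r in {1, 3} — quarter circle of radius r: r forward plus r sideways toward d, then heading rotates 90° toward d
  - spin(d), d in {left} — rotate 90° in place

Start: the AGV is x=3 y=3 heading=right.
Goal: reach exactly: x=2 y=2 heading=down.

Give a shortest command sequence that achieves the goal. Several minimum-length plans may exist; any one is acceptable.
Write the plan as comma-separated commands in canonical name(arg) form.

begin: x=3 y=3 heading=right
t=1 spin(left) ⇒ x=3 y=3 heading=up
t=2 spin(left) ⇒ x=3 y=3 heading=left
t=3 arc(left, 1) ⇒ x=2 y=2 heading=down
nothing shorter than 3 reaches the goal.

spin(left), spin(left), arc(left, 1)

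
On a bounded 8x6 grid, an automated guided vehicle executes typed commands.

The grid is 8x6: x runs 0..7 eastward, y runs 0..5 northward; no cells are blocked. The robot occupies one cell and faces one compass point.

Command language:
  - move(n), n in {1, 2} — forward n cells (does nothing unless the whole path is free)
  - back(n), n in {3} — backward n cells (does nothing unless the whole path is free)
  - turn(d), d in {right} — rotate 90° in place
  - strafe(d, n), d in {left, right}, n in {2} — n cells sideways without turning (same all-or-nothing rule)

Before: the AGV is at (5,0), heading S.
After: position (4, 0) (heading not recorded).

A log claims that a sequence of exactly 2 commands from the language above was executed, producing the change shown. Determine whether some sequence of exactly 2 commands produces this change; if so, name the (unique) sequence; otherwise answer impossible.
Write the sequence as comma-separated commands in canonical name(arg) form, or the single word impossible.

key: running move(1) before turn(right) would end elsewhere — order is forced
begin: at (5,0), heading S
1. turn(right) → at (5,0), heading W
2. move(1) → at (4,0), heading W
no rival 2-sequence matches.

turn(right), move(1)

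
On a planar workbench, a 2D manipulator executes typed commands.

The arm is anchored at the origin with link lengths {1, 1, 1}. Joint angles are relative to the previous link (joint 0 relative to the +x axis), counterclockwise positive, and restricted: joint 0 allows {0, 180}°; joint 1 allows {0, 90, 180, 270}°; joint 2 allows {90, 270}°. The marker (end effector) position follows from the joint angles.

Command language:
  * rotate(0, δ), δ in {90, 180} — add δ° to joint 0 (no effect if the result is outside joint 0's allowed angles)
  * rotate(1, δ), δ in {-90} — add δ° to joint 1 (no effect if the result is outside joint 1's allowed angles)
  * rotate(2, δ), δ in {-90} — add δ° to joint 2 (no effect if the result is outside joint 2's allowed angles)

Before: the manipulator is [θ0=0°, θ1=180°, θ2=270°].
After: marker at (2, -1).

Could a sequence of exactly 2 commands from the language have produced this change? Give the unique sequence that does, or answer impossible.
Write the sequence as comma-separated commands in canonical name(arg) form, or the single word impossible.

rotate(1, -90), rotate(1, -90)

start: [θ0=0°, θ1=180°, θ2=270°]
[1] after rotate(1, -90): [θ0=0°, θ1=90°, θ2=270°]
[2] after rotate(1, -90): [θ0=0°, θ1=0°, θ2=270°]
all 16 alternatives checked — unique.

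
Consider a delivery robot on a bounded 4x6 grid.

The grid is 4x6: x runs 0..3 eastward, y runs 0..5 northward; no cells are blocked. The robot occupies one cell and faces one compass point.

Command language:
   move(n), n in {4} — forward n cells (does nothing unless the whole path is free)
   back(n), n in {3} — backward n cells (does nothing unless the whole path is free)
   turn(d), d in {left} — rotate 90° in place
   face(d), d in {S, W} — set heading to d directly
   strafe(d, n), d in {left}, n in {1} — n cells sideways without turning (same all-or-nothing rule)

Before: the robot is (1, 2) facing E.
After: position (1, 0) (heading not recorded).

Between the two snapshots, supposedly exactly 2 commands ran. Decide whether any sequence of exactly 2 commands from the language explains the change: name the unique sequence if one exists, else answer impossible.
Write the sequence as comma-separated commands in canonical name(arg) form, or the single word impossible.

no 2-step route produces this change.

impossible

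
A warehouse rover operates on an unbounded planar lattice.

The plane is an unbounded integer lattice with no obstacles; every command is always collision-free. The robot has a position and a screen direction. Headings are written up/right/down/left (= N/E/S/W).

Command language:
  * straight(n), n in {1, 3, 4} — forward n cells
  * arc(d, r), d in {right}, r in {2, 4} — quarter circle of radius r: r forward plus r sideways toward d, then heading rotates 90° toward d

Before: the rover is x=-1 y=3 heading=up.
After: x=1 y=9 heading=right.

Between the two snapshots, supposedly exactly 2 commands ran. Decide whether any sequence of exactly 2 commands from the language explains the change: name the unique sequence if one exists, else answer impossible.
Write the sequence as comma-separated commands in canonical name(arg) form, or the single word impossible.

key: cell and facing (now E) both changed — the 2 commands mix motion and turning
initial: x=-1 y=3 heading=up
t=1 straight(4) ⇒ x=-1 y=7 heading=up
t=2 arc(right, 2) ⇒ x=1 y=9 heading=right
no other 2-command option fits: unique.

straight(4), arc(right, 2)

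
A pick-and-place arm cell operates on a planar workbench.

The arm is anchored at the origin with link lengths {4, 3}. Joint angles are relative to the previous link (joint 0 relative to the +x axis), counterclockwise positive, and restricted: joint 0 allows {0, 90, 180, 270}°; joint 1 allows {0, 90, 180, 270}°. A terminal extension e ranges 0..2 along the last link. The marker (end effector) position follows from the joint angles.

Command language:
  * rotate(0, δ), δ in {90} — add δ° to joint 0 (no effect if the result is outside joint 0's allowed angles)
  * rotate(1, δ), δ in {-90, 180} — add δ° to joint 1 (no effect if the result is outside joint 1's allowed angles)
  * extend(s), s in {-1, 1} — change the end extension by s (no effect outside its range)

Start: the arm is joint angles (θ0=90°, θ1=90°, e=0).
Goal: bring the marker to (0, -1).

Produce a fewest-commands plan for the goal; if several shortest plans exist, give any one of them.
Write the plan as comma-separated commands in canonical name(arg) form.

extend(1), extend(1), rotate(1, -90), rotate(1, 180)

start: joint angles (θ0=90°, θ1=90°, e=0)
1. extend(1) → joint angles (θ0=90°, θ1=90°, e=1)
2. extend(1) → joint angles (θ0=90°, θ1=90°, e=2)
3. rotate(1, -90) → joint angles (θ0=90°, θ1=0°, e=2)
4. rotate(1, 180) → joint angles (θ0=90°, θ1=180°, e=2)
shorter routes all fall short; 4 is best.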